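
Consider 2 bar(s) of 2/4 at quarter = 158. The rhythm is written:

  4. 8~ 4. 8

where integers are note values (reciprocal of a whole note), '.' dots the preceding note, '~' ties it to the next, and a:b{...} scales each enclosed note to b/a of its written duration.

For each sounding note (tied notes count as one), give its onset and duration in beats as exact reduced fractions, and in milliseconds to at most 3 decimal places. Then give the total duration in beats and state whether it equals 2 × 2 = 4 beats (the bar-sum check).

1) 0.0ms=0b +569.62ms=3/2b
2) 569.62ms=3/2b +759.494ms=2b
3) 1329.114ms=7/2b +189.873ms=1/2b
Σ=4b of 4 (158bpm 2/4) — PASS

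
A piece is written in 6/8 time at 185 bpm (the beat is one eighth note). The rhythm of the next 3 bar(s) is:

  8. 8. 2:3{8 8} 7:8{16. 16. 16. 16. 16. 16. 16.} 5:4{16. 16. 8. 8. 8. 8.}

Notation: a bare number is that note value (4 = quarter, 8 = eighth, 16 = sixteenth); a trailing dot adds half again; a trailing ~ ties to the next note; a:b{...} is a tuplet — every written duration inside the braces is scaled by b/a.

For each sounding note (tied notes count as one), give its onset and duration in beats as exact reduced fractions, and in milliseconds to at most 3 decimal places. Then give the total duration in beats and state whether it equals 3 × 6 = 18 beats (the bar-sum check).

1) 0.0ms=0b +486.486ms=3/2b
2) 486.486ms=3/2b +486.486ms=3/2b
3) 972.973ms=3b +486.486ms=3/2b
4) 1459.459ms=9/2b +486.486ms=3/2b
5) 1945.946ms=6b +277.992ms=6/7b
6) 2223.938ms=48/7b +277.992ms=6/7b
7) 2501.931ms=54/7b +277.992ms=6/7b
8) 2779.923ms=60/7b +277.992ms=6/7b
9) 3057.915ms=66/7b +277.992ms=6/7b
10) 3335.907ms=72/7b +277.992ms=6/7b
11) 3613.9ms=78/7b +277.992ms=6/7b
12) 3891.892ms=12b +194.595ms=3/5b
13) 4086.486ms=63/5b +194.595ms=3/5b
14) 4281.081ms=66/5b +389.189ms=6/5b
15) 4670.27ms=72/5b +389.189ms=6/5b
16) 5059.459ms=78/5b +389.189ms=6/5b
17) 5448.649ms=84/5b +389.189ms=6/5b
Σ=18b of 18 (185bpm 6/8) — PASS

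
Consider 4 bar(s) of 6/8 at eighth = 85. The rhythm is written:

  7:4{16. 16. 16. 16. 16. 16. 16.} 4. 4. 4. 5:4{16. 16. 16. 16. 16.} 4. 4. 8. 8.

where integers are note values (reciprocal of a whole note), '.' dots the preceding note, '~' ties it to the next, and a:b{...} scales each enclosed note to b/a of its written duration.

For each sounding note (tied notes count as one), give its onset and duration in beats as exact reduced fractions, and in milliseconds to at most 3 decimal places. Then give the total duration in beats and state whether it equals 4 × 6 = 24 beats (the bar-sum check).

1) 0.0ms=0b +302.521ms=3/7b
2) 302.521ms=3/7b +302.521ms=3/7b
3) 605.042ms=6/7b +302.521ms=3/7b
4) 907.563ms=9/7b +302.521ms=3/7b
5) 1210.084ms=12/7b +302.521ms=3/7b
6) 1512.605ms=15/7b +302.521ms=3/7b
7) 1815.126ms=18/7b +302.521ms=3/7b
8) 2117.647ms=3b +2117.647ms=3b
9) 4235.294ms=6b +2117.647ms=3b
10) 6352.941ms=9b +2117.647ms=3b
11) 8470.588ms=12b +423.529ms=3/5b
12) 8894.118ms=63/5b +423.529ms=3/5b
13) 9317.647ms=66/5b +423.529ms=3/5b
14) 9741.176ms=69/5b +423.529ms=3/5b
15) 10164.706ms=72/5b +423.529ms=3/5b
16) 10588.235ms=15b +2117.647ms=3b
17) 12705.882ms=18b +2117.647ms=3b
18) 14823.529ms=21b +1058.824ms=3/2b
19) 15882.353ms=45/2b +1058.824ms=3/2b
Σ=24b of 24 (85bpm 6/8) — PASS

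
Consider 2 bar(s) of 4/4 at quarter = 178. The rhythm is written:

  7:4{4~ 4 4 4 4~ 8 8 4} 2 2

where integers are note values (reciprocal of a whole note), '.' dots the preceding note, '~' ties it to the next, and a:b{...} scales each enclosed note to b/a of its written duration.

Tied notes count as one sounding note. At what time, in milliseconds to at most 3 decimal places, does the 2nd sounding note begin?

note 2 onset = 8/7b = 385.233ms

1. 0.0ms @ 0 + 385.233ms (8/7)
2. 385.233ms @ 8/7 + 192.616ms (4/7)
3. 577.849ms @ 12/7 + 192.616ms (4/7)
4. 770.465ms @ 16/7 + 288.925ms (6/7)
5. 1059.39ms @ 22/7 + 96.308ms (2/7)
6. 1155.698ms @ 24/7 + 192.616ms (4/7)
7. 1348.315ms @ 4 + 674.157ms (2)
8. 2022.472ms @ 6 + 674.157ms (2)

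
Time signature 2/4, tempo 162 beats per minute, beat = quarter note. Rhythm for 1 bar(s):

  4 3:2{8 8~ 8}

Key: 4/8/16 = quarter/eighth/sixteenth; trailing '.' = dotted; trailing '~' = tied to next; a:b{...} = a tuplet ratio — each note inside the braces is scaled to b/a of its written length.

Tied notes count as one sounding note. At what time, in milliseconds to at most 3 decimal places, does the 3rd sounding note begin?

1. 0.0ms @ 0 + 370.37ms (1)
2. 370.37ms @ 1 + 123.457ms (1/3)
3. 493.827ms @ 4/3 + 246.914ms (2/3)

note 3 onset = 4/3b = 493.827ms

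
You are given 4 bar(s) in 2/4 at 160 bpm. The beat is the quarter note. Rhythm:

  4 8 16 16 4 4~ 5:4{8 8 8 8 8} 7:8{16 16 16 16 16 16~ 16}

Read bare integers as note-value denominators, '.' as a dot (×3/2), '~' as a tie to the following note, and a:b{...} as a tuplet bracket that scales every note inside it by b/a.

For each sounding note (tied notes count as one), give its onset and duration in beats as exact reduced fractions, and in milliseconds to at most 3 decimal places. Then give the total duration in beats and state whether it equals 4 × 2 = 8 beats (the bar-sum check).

1) 0.0ms=0b +375.0ms=1b
2) 375.0ms=1b +187.5ms=1/2b
3) 562.5ms=3/2b +93.75ms=1/4b
4) 656.25ms=7/4b +93.75ms=1/4b
5) 750.0ms=2b +375.0ms=1b
6) 1125.0ms=3b +525.0ms=7/5b
7) 1650.0ms=22/5b +150.0ms=2/5b
8) 1800.0ms=24/5b +150.0ms=2/5b
9) 1950.0ms=26/5b +150.0ms=2/5b
10) 2100.0ms=28/5b +150.0ms=2/5b
11) 2250.0ms=6b +107.143ms=2/7b
12) 2357.143ms=44/7b +107.143ms=2/7b
13) 2464.286ms=46/7b +107.143ms=2/7b
14) 2571.429ms=48/7b +107.143ms=2/7b
15) 2678.571ms=50/7b +107.143ms=2/7b
16) 2785.714ms=52/7b +214.286ms=4/7b
Σ=8b of 8 (160bpm 2/4) — PASS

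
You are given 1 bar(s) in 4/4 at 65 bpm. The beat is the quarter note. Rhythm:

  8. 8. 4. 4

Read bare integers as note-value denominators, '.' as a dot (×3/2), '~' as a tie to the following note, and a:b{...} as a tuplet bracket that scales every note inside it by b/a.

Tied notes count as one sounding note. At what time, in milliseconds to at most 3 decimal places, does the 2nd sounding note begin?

1. 0.0ms @ 0 + 692.308ms (3/4)
2. 692.308ms @ 3/4 + 692.308ms (3/4)
3. 1384.615ms @ 3/2 + 1384.615ms (3/2)
4. 2769.231ms @ 3 + 923.077ms (1)

note 2 onset = 3/4b = 692.308ms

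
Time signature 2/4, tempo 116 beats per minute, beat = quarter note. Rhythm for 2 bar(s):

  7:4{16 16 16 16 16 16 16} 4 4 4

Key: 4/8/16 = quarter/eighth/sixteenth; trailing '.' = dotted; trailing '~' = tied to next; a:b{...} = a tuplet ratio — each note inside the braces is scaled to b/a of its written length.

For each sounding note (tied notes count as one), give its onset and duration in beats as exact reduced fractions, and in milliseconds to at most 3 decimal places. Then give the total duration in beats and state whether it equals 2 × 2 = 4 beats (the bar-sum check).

1) 0.0ms=0b +73.892ms=1/7b
2) 73.892ms=1/7b +73.892ms=1/7b
3) 147.783ms=2/7b +73.892ms=1/7b
4) 221.675ms=3/7b +73.892ms=1/7b
5) 295.567ms=4/7b +73.892ms=1/7b
6) 369.458ms=5/7b +73.892ms=1/7b
7) 443.35ms=6/7b +73.892ms=1/7b
8) 517.241ms=1b +517.241ms=1b
9) 1034.483ms=2b +517.241ms=1b
10) 1551.724ms=3b +517.241ms=1b
Σ=4b of 4 (116bpm 2/4) — PASS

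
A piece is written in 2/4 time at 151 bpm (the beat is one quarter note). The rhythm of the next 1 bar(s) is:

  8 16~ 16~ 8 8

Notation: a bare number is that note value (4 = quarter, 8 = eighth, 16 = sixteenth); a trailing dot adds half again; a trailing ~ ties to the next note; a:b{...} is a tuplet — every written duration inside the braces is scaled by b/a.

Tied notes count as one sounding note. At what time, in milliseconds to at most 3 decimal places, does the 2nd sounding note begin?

1. 0.0ms @ 0 + 198.675ms (1/2)
2. 198.675ms @ 1/2 + 397.351ms (1)
3. 596.026ms @ 3/2 + 198.675ms (1/2)

note 2 onset = 1/2b = 198.675ms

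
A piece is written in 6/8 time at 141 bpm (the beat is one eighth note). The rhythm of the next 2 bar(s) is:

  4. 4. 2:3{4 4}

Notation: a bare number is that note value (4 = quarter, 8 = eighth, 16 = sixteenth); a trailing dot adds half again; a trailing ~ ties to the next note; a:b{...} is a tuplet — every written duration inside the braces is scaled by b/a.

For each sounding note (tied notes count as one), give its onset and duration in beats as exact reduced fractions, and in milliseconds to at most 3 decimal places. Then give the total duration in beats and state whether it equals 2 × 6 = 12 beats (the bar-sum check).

1) 0.0ms=0b +1276.596ms=3b
2) 1276.596ms=3b +1276.596ms=3b
3) 2553.191ms=6b +1276.596ms=3b
4) 3829.787ms=9b +1276.596ms=3b
Σ=12b of 12 (141bpm 6/8) — PASS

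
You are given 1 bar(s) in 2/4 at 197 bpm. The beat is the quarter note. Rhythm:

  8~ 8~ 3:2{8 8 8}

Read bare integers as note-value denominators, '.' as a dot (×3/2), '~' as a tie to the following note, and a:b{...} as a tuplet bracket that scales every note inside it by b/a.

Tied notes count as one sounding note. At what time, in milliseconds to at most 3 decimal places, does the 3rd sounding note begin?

1. 0.0ms @ 0 + 406.091ms (4/3)
2. 406.091ms @ 4/3 + 101.523ms (1/3)
3. 507.614ms @ 5/3 + 101.523ms (1/3)

note 3 onset = 5/3b = 507.614ms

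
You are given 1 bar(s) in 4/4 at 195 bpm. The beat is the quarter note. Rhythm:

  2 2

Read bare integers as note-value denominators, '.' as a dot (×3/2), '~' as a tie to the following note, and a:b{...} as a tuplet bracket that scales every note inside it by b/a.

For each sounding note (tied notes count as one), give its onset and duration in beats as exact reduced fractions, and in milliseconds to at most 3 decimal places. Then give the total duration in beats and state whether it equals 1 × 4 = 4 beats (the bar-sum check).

1) 0.0ms=0b +615.385ms=2b
2) 615.385ms=2b +615.385ms=2b
Σ=4b of 4 (195bpm 4/4) — PASS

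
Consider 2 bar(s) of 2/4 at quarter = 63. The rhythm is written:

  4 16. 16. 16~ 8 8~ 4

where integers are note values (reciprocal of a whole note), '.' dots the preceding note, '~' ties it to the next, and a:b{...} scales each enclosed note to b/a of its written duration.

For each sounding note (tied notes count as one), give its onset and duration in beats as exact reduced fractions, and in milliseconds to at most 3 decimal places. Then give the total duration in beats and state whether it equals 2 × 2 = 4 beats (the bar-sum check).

1) 0.0ms=0b +952.381ms=1b
2) 952.381ms=1b +357.143ms=3/8b
3) 1309.524ms=11/8b +357.143ms=3/8b
4) 1666.667ms=7/4b +714.286ms=3/4b
5) 2380.952ms=5/2b +1428.571ms=3/2b
Σ=4b of 4 (63bpm 2/4) — PASS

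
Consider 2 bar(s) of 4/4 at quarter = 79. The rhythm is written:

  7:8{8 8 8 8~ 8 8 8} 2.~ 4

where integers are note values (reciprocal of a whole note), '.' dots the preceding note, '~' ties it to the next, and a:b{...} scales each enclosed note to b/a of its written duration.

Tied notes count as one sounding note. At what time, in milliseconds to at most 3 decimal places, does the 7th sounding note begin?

note 7 onset = 4b = 3037.975ms

1. 0.0ms @ 0 + 433.996ms (4/7)
2. 433.996ms @ 4/7 + 433.996ms (4/7)
3. 867.993ms @ 8/7 + 433.996ms (4/7)
4. 1301.989ms @ 12/7 + 867.993ms (8/7)
5. 2169.982ms @ 20/7 + 433.996ms (4/7)
6. 2603.978ms @ 24/7 + 433.996ms (4/7)
7. 3037.975ms @ 4 + 3037.975ms (4)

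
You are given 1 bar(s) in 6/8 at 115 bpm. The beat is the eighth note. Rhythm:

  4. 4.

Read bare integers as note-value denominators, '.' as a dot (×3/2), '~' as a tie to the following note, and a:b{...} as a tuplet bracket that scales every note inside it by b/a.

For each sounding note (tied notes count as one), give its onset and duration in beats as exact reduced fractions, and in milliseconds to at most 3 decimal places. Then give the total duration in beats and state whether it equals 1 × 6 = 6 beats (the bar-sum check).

1) 0.0ms=0b +1565.217ms=3b
2) 1565.217ms=3b +1565.217ms=3b
Σ=6b of 6 (115bpm 6/8) — PASS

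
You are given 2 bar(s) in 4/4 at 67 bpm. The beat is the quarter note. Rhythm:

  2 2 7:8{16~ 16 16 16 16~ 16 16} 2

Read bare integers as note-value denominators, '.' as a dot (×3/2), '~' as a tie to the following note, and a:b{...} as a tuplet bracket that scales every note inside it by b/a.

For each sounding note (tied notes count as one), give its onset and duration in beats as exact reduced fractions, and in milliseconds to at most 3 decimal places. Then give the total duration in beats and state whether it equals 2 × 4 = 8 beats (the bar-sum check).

1) 0.0ms=0b +1791.045ms=2b
2) 1791.045ms=2b +1791.045ms=2b
3) 3582.09ms=4b +511.727ms=4/7b
4) 4093.817ms=32/7b +255.864ms=2/7b
5) 4349.68ms=34/7b +255.864ms=2/7b
6) 4605.544ms=36/7b +511.727ms=4/7b
7) 5117.271ms=40/7b +255.864ms=2/7b
8) 5373.134ms=6b +1791.045ms=2b
Σ=8b of 8 (67bpm 4/4) — PASS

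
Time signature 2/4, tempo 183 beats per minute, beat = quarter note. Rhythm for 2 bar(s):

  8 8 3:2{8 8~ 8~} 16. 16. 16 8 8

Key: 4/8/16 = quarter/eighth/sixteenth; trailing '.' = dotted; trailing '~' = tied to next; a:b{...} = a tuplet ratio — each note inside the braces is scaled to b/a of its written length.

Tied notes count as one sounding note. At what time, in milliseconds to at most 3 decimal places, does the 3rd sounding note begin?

1. 0.0ms @ 0 + 163.934ms (1/2)
2. 163.934ms @ 1/2 + 163.934ms (1/2)
3. 327.869ms @ 1 + 109.29ms (1/3)
4. 437.158ms @ 4/3 + 341.53ms (25/24)
5. 778.689ms @ 19/8 + 122.951ms (3/8)
6. 901.639ms @ 11/4 + 81.967ms (1/4)
7. 983.607ms @ 3 + 163.934ms (1/2)
8. 1147.541ms @ 7/2 + 163.934ms (1/2)

note 3 onset = 1b = 327.869ms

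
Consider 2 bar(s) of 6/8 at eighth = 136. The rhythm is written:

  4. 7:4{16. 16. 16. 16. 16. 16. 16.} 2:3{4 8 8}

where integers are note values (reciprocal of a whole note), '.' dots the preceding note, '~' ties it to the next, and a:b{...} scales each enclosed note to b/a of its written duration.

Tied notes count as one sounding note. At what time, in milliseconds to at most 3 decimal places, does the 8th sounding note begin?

note 8 onset = 39/7b = 2457.983ms

1. 0.0ms @ 0 + 1323.529ms (3)
2. 1323.529ms @ 3 + 189.076ms (3/7)
3. 1512.605ms @ 24/7 + 189.076ms (3/7)
4. 1701.681ms @ 27/7 + 189.076ms (3/7)
5. 1890.756ms @ 30/7 + 189.076ms (3/7)
6. 2079.832ms @ 33/7 + 189.076ms (3/7)
7. 2268.908ms @ 36/7 + 189.076ms (3/7)
8. 2457.983ms @ 39/7 + 189.076ms (3/7)
9. 2647.059ms @ 6 + 1323.529ms (3)
10. 3970.588ms @ 9 + 661.765ms (3/2)
11. 4632.353ms @ 21/2 + 661.765ms (3/2)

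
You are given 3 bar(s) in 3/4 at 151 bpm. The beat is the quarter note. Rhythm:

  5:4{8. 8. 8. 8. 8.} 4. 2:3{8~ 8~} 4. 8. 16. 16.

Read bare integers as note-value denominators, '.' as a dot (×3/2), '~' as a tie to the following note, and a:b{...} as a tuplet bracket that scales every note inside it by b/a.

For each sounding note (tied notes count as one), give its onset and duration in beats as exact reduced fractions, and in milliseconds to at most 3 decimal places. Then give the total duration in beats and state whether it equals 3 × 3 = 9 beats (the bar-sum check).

1) 0.0ms=0b +238.411ms=3/5b
2) 238.411ms=3/5b +238.411ms=3/5b
3) 476.821ms=6/5b +238.411ms=3/5b
4) 715.232ms=9/5b +238.411ms=3/5b
5) 953.642ms=12/5b +238.411ms=3/5b
6) 1192.053ms=3b +596.026ms=3/2b
7) 1788.079ms=9/2b +1192.053ms=3b
8) 2980.132ms=15/2b +298.013ms=3/4b
9) 3278.146ms=33/4b +149.007ms=3/8b
10) 3427.152ms=69/8b +149.007ms=3/8b
Σ=9b of 9 (151bpm 3/4) — PASS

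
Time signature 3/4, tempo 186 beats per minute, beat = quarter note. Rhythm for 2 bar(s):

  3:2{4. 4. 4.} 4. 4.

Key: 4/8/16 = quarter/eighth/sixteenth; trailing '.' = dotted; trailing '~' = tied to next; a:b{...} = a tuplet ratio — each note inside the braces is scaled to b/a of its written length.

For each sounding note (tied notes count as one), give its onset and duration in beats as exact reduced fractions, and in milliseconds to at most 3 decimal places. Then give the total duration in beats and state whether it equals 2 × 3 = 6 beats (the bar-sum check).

1) 0.0ms=0b +322.581ms=1b
2) 322.581ms=1b +322.581ms=1b
3) 645.161ms=2b +322.581ms=1b
4) 967.742ms=3b +483.871ms=3/2b
5) 1451.613ms=9/2b +483.871ms=3/2b
Σ=6b of 6 (186bpm 3/4) — PASS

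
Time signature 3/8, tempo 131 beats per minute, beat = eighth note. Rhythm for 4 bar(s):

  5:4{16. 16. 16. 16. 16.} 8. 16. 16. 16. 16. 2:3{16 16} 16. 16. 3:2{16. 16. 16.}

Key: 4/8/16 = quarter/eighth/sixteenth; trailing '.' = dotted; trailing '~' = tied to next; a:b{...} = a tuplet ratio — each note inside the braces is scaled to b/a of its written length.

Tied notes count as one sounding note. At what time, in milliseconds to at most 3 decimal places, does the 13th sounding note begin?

note 13 onset = 9b = 4122.137ms

1. 0.0ms @ 0 + 274.809ms (3/5)
2. 274.809ms @ 3/5 + 274.809ms (3/5)
3. 549.618ms @ 6/5 + 274.809ms (3/5)
4. 824.427ms @ 9/5 + 274.809ms (3/5)
5. 1099.237ms @ 12/5 + 274.809ms (3/5)
6. 1374.046ms @ 3 + 687.023ms (3/2)
7. 2061.069ms @ 9/2 + 343.511ms (3/4)
8. 2404.58ms @ 21/4 + 343.511ms (3/4)
9. 2748.092ms @ 6 + 343.511ms (3/4)
10. 3091.603ms @ 27/4 + 343.511ms (3/4)
11. 3435.115ms @ 15/2 + 343.511ms (3/4)
12. 3778.626ms @ 33/4 + 343.511ms (3/4)
13. 4122.137ms @ 9 + 343.511ms (3/4)
14. 4465.649ms @ 39/4 + 343.511ms (3/4)
15. 4809.16ms @ 21/2 + 229.008ms (1/2)
16. 5038.168ms @ 11 + 229.008ms (1/2)
17. 5267.176ms @ 23/2 + 229.008ms (1/2)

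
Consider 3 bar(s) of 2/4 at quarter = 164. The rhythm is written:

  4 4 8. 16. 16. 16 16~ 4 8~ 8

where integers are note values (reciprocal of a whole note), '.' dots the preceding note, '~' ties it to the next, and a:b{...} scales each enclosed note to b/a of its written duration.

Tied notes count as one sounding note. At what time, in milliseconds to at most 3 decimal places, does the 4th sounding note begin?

note 4 onset = 11/4b = 1006.098ms

1. 0.0ms @ 0 + 365.854ms (1)
2. 365.854ms @ 1 + 365.854ms (1)
3. 731.707ms @ 2 + 274.39ms (3/4)
4. 1006.098ms @ 11/4 + 137.195ms (3/8)
5. 1143.293ms @ 25/8 + 137.195ms (3/8)
6. 1280.488ms @ 7/2 + 91.463ms (1/4)
7. 1371.951ms @ 15/4 + 457.317ms (5/4)
8. 1829.268ms @ 5 + 365.854ms (1)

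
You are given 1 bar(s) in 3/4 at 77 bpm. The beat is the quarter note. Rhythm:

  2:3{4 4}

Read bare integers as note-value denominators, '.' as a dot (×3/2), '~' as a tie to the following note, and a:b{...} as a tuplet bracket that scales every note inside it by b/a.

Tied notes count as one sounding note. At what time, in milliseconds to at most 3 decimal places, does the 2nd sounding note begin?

note 2 onset = 3/2b = 1168.831ms

1. 0.0ms @ 0 + 1168.831ms (3/2)
2. 1168.831ms @ 3/2 + 1168.831ms (3/2)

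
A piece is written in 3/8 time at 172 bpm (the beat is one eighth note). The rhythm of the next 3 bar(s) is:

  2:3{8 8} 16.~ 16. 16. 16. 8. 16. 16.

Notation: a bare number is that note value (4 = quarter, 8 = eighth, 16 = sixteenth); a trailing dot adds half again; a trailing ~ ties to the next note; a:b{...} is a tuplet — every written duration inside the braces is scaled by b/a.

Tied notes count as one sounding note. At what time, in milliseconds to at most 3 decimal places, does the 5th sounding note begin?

note 5 onset = 21/4b = 1831.395ms

1. 0.0ms @ 0 + 523.256ms (3/2)
2. 523.256ms @ 3/2 + 523.256ms (3/2)
3. 1046.512ms @ 3 + 523.256ms (3/2)
4. 1569.767ms @ 9/2 + 261.628ms (3/4)
5. 1831.395ms @ 21/4 + 261.628ms (3/4)
6. 2093.023ms @ 6 + 523.256ms (3/2)
7. 2616.279ms @ 15/2 + 261.628ms (3/4)
8. 2877.907ms @ 33/4 + 261.628ms (3/4)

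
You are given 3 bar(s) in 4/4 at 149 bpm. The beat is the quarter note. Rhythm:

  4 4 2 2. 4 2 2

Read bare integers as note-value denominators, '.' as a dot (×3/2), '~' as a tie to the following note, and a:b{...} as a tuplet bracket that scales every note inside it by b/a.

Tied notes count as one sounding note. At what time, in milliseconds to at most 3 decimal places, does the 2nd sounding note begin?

1. 0.0ms @ 0 + 402.685ms (1)
2. 402.685ms @ 1 + 402.685ms (1)
3. 805.369ms @ 2 + 805.369ms (2)
4. 1610.738ms @ 4 + 1208.054ms (3)
5. 2818.792ms @ 7 + 402.685ms (1)
6. 3221.477ms @ 8 + 805.369ms (2)
7. 4026.846ms @ 10 + 805.369ms (2)

note 2 onset = 1b = 402.685ms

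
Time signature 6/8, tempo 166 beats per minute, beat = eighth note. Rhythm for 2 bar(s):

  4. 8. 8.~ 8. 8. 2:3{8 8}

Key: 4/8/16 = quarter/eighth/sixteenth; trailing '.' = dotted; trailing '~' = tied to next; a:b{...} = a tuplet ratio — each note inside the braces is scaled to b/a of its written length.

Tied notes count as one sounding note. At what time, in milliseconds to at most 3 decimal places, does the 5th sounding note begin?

1. 0.0ms @ 0 + 1084.337ms (3)
2. 1084.337ms @ 3 + 542.169ms (3/2)
3. 1626.506ms @ 9/2 + 1084.337ms (3)
4. 2710.843ms @ 15/2 + 542.169ms (3/2)
5. 3253.012ms @ 9 + 542.169ms (3/2)
6. 3795.181ms @ 21/2 + 542.169ms (3/2)

note 5 onset = 9b = 3253.012ms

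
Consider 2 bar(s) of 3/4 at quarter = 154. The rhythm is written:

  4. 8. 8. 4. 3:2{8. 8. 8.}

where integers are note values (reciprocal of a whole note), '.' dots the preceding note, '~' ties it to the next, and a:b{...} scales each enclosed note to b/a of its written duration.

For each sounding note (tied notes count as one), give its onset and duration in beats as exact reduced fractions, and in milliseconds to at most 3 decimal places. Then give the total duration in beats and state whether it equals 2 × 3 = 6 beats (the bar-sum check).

1) 0.0ms=0b +584.416ms=3/2b
2) 584.416ms=3/2b +292.208ms=3/4b
3) 876.623ms=9/4b +292.208ms=3/4b
4) 1168.831ms=3b +584.416ms=3/2b
5) 1753.247ms=9/2b +194.805ms=1/2b
6) 1948.052ms=5b +194.805ms=1/2b
7) 2142.857ms=11/2b +194.805ms=1/2b
Σ=6b of 6 (154bpm 3/4) — PASS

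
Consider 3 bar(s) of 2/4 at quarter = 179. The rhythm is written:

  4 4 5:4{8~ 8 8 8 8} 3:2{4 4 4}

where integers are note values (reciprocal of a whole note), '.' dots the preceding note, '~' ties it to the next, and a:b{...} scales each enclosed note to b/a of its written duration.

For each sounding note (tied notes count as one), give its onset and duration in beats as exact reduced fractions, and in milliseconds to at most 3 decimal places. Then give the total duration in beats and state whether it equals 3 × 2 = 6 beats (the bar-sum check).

1) 0.0ms=0b +335.196ms=1b
2) 335.196ms=1b +335.196ms=1b
3) 670.391ms=2b +268.156ms=4/5b
4) 938.547ms=14/5b +134.078ms=2/5b
5) 1072.626ms=16/5b +134.078ms=2/5b
6) 1206.704ms=18/5b +134.078ms=2/5b
7) 1340.782ms=4b +223.464ms=2/3b
8) 1564.246ms=14/3b +223.464ms=2/3b
9) 1787.709ms=16/3b +223.464ms=2/3b
Σ=6b of 6 (179bpm 2/4) — PASS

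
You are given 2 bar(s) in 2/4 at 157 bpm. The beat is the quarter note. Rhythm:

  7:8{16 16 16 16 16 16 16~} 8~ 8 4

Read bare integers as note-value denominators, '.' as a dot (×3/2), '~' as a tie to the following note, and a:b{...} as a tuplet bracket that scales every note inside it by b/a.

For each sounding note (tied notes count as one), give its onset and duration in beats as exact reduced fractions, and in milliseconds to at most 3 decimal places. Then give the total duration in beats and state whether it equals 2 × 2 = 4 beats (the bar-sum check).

1) 0.0ms=0b +109.19ms=2/7b
2) 109.19ms=2/7b +109.19ms=2/7b
3) 218.38ms=4/7b +109.19ms=2/7b
4) 327.571ms=6/7b +109.19ms=2/7b
5) 436.761ms=8/7b +109.19ms=2/7b
6) 545.951ms=10/7b +109.19ms=2/7b
7) 655.141ms=12/7b +491.356ms=9/7b
8) 1146.497ms=3b +382.166ms=1b
Σ=4b of 4 (157bpm 2/4) — PASS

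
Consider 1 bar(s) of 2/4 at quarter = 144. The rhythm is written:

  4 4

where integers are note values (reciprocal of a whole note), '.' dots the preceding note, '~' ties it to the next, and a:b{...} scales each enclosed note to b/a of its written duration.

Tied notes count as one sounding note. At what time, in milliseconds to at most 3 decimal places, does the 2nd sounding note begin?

note 2 onset = 1b = 416.667ms

1. 0.0ms @ 0 + 416.667ms (1)
2. 416.667ms @ 1 + 416.667ms (1)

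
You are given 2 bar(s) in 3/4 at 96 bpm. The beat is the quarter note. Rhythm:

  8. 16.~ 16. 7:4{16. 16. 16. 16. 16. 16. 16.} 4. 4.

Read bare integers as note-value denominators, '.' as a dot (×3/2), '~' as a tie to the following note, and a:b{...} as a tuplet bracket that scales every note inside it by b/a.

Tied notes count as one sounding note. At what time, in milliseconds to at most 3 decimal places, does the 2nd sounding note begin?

note 2 onset = 3/4b = 468.75ms

1. 0.0ms @ 0 + 468.75ms (3/4)
2. 468.75ms @ 3/4 + 468.75ms (3/4)
3. 937.5ms @ 3/2 + 133.929ms (3/14)
4. 1071.429ms @ 12/7 + 133.929ms (3/14)
5. 1205.357ms @ 27/14 + 133.929ms (3/14)
6. 1339.286ms @ 15/7 + 133.929ms (3/14)
7. 1473.214ms @ 33/14 + 133.929ms (3/14)
8. 1607.143ms @ 18/7 + 133.929ms (3/14)
9. 1741.071ms @ 39/14 + 133.929ms (3/14)
10. 1875.0ms @ 3 + 937.5ms (3/2)
11. 2812.5ms @ 9/2 + 937.5ms (3/2)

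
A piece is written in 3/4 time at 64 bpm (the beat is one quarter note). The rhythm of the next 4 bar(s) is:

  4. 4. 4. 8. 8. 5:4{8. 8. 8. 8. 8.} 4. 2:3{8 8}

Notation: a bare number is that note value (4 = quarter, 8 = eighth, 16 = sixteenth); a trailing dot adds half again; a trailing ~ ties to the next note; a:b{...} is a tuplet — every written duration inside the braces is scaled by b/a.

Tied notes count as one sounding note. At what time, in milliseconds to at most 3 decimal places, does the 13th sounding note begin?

1. 0.0ms @ 0 + 1406.25ms (3/2)
2. 1406.25ms @ 3/2 + 1406.25ms (3/2)
3. 2812.5ms @ 3 + 1406.25ms (3/2)
4. 4218.75ms @ 9/2 + 703.125ms (3/4)
5. 4921.875ms @ 21/4 + 703.125ms (3/4)
6. 5625.0ms @ 6 + 562.5ms (3/5)
7. 6187.5ms @ 33/5 + 562.5ms (3/5)
8. 6750.0ms @ 36/5 + 562.5ms (3/5)
9. 7312.5ms @ 39/5 + 562.5ms (3/5)
10. 7875.0ms @ 42/5 + 562.5ms (3/5)
11. 8437.5ms @ 9 + 1406.25ms (3/2)
12. 9843.75ms @ 21/2 + 703.125ms (3/4)
13. 10546.875ms @ 45/4 + 703.125ms (3/4)

note 13 onset = 45/4b = 10546.875ms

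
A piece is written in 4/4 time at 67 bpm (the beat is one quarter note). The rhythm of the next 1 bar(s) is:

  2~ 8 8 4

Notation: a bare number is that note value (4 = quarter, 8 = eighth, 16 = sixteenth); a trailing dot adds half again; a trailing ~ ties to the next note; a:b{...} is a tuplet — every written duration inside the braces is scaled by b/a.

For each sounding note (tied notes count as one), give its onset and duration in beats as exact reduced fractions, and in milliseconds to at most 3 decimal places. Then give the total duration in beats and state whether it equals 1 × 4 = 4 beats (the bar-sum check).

1) 0.0ms=0b +2238.806ms=5/2b
2) 2238.806ms=5/2b +447.761ms=1/2b
3) 2686.567ms=3b +895.522ms=1b
Σ=4b of 4 (67bpm 4/4) — PASS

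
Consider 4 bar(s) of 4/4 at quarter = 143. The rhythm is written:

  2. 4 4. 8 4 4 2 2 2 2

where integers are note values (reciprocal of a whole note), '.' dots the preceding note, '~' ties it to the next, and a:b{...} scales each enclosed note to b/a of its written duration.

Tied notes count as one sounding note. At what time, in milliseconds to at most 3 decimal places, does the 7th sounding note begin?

note 7 onset = 8b = 3356.643ms

1. 0.0ms @ 0 + 1258.741ms (3)
2. 1258.741ms @ 3 + 419.58ms (1)
3. 1678.322ms @ 4 + 629.371ms (3/2)
4. 2307.692ms @ 11/2 + 209.79ms (1/2)
5. 2517.483ms @ 6 + 419.58ms (1)
6. 2937.063ms @ 7 + 419.58ms (1)
7. 3356.643ms @ 8 + 839.161ms (2)
8. 4195.804ms @ 10 + 839.161ms (2)
9. 5034.965ms @ 12 + 839.161ms (2)
10. 5874.126ms @ 14 + 839.161ms (2)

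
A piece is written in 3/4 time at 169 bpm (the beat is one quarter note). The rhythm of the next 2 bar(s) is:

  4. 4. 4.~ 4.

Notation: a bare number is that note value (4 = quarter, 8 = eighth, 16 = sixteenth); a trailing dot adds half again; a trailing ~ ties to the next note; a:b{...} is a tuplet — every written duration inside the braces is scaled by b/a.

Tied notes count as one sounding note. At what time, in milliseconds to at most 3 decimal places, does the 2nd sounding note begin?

note 2 onset = 3/2b = 532.544ms

1. 0.0ms @ 0 + 532.544ms (3/2)
2. 532.544ms @ 3/2 + 532.544ms (3/2)
3. 1065.089ms @ 3 + 1065.089ms (3)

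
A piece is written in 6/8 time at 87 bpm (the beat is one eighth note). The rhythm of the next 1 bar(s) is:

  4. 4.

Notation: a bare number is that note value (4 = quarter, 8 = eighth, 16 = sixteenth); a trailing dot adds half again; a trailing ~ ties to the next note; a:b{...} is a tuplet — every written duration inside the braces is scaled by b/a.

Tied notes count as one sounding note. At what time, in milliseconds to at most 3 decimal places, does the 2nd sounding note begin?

note 2 onset = 3b = 2068.966ms

1. 0.0ms @ 0 + 2068.966ms (3)
2. 2068.966ms @ 3 + 2068.966ms (3)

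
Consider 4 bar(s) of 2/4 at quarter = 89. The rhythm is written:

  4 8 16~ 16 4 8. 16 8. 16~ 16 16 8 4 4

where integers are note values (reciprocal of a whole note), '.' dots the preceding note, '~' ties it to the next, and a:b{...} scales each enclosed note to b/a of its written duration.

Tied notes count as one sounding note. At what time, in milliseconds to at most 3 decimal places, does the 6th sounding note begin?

note 6 onset = 15/4b = 2528.09ms

1. 0.0ms @ 0 + 674.157ms (1)
2. 674.157ms @ 1 + 337.079ms (1/2)
3. 1011.236ms @ 3/2 + 337.079ms (1/2)
4. 1348.315ms @ 2 + 674.157ms (1)
5. 2022.472ms @ 3 + 505.618ms (3/4)
6. 2528.09ms @ 15/4 + 168.539ms (1/4)
7. 2696.629ms @ 4 + 505.618ms (3/4)
8. 3202.247ms @ 19/4 + 337.079ms (1/2)
9. 3539.326ms @ 21/4 + 168.539ms (1/4)
10. 3707.865ms @ 11/2 + 337.079ms (1/2)
11. 4044.944ms @ 6 + 674.157ms (1)
12. 4719.101ms @ 7 + 674.157ms (1)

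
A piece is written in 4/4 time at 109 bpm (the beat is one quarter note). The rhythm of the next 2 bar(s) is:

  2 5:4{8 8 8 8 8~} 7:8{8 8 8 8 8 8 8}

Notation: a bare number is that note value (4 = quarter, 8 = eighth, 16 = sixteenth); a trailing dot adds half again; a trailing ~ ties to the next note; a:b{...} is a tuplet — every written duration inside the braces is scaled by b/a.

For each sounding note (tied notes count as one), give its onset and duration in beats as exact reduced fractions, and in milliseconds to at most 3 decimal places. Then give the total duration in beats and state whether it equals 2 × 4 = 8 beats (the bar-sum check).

1) 0.0ms=0b +1100.917ms=2b
2) 1100.917ms=2b +220.183ms=2/5b
3) 1321.101ms=12/5b +220.183ms=2/5b
4) 1541.284ms=14/5b +220.183ms=2/5b
5) 1761.468ms=16/5b +220.183ms=2/5b
6) 1981.651ms=18/5b +534.731ms=34/35b
7) 2516.383ms=32/7b +314.548ms=4/7b
8) 2830.931ms=36/7b +314.548ms=4/7b
9) 3145.478ms=40/7b +314.548ms=4/7b
10) 3460.026ms=44/7b +314.548ms=4/7b
11) 3774.574ms=48/7b +314.548ms=4/7b
12) 4089.122ms=52/7b +314.548ms=4/7b
Σ=8b of 8 (109bpm 4/4) — PASS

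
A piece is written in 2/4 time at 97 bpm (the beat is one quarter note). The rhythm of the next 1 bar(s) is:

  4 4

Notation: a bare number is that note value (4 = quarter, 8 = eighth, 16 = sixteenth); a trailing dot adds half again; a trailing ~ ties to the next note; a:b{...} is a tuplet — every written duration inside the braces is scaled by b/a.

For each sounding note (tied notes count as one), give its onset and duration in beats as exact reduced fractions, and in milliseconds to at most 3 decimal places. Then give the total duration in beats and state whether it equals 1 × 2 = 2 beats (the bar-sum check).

1) 0.0ms=0b +618.557ms=1b
2) 618.557ms=1b +618.557ms=1b
Σ=2b of 2 (97bpm 2/4) — PASS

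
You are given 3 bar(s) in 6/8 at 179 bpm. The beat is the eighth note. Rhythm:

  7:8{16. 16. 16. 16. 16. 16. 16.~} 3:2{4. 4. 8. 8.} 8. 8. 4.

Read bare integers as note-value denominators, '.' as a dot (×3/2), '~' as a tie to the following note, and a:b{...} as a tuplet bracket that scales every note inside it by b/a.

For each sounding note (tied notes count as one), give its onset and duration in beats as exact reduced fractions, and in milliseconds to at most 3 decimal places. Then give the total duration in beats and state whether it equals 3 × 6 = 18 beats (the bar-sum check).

1) 0.0ms=0b +287.31ms=6/7b
2) 287.31ms=6/7b +287.31ms=6/7b
3) 574.621ms=12/7b +287.31ms=6/7b
4) 861.931ms=18/7b +287.31ms=6/7b
5) 1149.242ms=24/7b +287.31ms=6/7b
6) 1436.552ms=30/7b +287.31ms=6/7b
7) 1723.863ms=36/7b +957.702ms=20/7b
8) 2681.564ms=8b +670.391ms=2b
9) 3351.955ms=10b +335.196ms=1b
10) 3687.151ms=11b +335.196ms=1b
11) 4022.346ms=12b +502.793ms=3/2b
12) 4525.14ms=27/2b +502.793ms=3/2b
13) 5027.933ms=15b +1005.587ms=3b
Σ=18b of 18 (179bpm 6/8) — PASS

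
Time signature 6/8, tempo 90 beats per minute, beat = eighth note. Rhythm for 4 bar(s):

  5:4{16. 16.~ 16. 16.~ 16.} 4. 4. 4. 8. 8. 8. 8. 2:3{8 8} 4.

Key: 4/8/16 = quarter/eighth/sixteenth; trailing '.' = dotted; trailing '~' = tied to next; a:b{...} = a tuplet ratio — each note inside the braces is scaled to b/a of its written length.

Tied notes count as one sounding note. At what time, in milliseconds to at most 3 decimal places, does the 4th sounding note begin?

1. 0.0ms @ 0 + 400.0ms (3/5)
2. 400.0ms @ 3/5 + 800.0ms (6/5)
3. 1200.0ms @ 9/5 + 800.0ms (6/5)
4. 2000.0ms @ 3 + 2000.0ms (3)
5. 4000.0ms @ 6 + 2000.0ms (3)
6. 6000.0ms @ 9 + 2000.0ms (3)
7. 8000.0ms @ 12 + 1000.0ms (3/2)
8. 9000.0ms @ 27/2 + 1000.0ms (3/2)
9. 10000.0ms @ 15 + 1000.0ms (3/2)
10. 11000.0ms @ 33/2 + 1000.0ms (3/2)
11. 12000.0ms @ 18 + 1000.0ms (3/2)
12. 13000.0ms @ 39/2 + 1000.0ms (3/2)
13. 14000.0ms @ 21 + 2000.0ms (3)

note 4 onset = 3b = 2000.0ms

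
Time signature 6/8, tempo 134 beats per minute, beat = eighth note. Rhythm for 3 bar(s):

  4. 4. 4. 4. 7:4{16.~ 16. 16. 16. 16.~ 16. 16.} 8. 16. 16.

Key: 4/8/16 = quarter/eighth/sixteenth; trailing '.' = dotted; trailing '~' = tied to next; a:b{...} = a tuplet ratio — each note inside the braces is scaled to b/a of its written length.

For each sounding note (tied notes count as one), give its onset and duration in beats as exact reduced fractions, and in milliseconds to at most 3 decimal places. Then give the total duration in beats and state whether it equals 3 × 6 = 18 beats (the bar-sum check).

1) 0.0ms=0b +1343.284ms=3b
2) 1343.284ms=3b +1343.284ms=3b
3) 2686.567ms=6b +1343.284ms=3b
4) 4029.851ms=9b +1343.284ms=3b
5) 5373.134ms=12b +383.795ms=6/7b
6) 5756.93ms=90/7b +191.898ms=3/7b
7) 5948.827ms=93/7b +191.898ms=3/7b
8) 6140.725ms=96/7b +383.795ms=6/7b
9) 6524.52ms=102/7b +191.898ms=3/7b
10) 6716.418ms=15b +671.642ms=3/2b
11) 7388.06ms=33/2b +335.821ms=3/4b
12) 7723.881ms=69/4b +335.821ms=3/4b
Σ=18b of 18 (134bpm 6/8) — PASS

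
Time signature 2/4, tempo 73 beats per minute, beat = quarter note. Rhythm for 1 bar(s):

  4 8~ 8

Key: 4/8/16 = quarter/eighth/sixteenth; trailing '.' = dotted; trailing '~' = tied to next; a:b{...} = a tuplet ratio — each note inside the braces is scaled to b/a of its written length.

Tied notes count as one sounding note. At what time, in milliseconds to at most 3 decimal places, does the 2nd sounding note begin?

1. 0.0ms @ 0 + 821.918ms (1)
2. 821.918ms @ 1 + 821.918ms (1)

note 2 onset = 1b = 821.918ms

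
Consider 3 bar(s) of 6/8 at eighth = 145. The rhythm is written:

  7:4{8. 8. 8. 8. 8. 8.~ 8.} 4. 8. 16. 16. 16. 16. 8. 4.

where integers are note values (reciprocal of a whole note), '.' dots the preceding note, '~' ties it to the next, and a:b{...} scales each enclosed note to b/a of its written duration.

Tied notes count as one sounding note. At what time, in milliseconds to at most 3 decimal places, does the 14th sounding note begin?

1. 0.0ms @ 0 + 354.68ms (6/7)
2. 354.68ms @ 6/7 + 354.68ms (6/7)
3. 709.36ms @ 12/7 + 354.68ms (6/7)
4. 1064.039ms @ 18/7 + 354.68ms (6/7)
5. 1418.719ms @ 24/7 + 354.68ms (6/7)
6. 1773.399ms @ 30/7 + 709.36ms (12/7)
7. 2482.759ms @ 6 + 1241.379ms (3)
8. 3724.138ms @ 9 + 620.69ms (3/2)
9. 4344.828ms @ 21/2 + 310.345ms (3/4)
10. 4655.172ms @ 45/4 + 310.345ms (3/4)
11. 4965.517ms @ 12 + 310.345ms (3/4)
12. 5275.862ms @ 51/4 + 310.345ms (3/4)
13. 5586.207ms @ 27/2 + 620.69ms (3/2)
14. 6206.897ms @ 15 + 1241.379ms (3)

note 14 onset = 15b = 6206.897ms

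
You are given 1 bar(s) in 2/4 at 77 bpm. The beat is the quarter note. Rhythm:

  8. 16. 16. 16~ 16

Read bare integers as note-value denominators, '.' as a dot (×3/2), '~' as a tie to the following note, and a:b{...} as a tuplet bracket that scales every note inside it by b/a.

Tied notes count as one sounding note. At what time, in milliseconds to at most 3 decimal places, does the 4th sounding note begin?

1. 0.0ms @ 0 + 584.416ms (3/4)
2. 584.416ms @ 3/4 + 292.208ms (3/8)
3. 876.623ms @ 9/8 + 292.208ms (3/8)
4. 1168.831ms @ 3/2 + 389.61ms (1/2)

note 4 onset = 3/2b = 1168.831ms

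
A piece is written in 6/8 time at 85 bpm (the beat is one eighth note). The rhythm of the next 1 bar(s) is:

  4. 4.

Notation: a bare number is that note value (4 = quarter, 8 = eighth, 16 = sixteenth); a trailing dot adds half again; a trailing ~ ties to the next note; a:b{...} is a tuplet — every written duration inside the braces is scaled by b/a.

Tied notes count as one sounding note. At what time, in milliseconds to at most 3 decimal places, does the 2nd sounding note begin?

1. 0.0ms @ 0 + 2117.647ms (3)
2. 2117.647ms @ 3 + 2117.647ms (3)

note 2 onset = 3b = 2117.647ms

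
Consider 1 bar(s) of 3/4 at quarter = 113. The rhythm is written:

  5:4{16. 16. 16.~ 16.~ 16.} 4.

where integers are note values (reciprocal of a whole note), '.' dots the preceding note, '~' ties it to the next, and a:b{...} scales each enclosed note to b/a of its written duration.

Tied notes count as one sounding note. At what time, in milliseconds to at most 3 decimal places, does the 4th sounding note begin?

1. 0.0ms @ 0 + 159.292ms (3/10)
2. 159.292ms @ 3/10 + 159.292ms (3/10)
3. 318.584ms @ 3/5 + 477.876ms (9/10)
4. 796.46ms @ 3/2 + 796.46ms (3/2)

note 4 onset = 3/2b = 796.46ms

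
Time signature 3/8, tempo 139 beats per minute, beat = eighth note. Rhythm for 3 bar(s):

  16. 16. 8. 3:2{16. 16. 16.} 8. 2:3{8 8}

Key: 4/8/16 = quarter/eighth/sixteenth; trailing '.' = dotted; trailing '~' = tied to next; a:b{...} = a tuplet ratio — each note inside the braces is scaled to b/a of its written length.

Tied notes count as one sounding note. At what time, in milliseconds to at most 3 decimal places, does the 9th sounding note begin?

note 9 onset = 15/2b = 3237.41ms

1. 0.0ms @ 0 + 323.741ms (3/4)
2. 323.741ms @ 3/4 + 323.741ms (3/4)
3. 647.482ms @ 3/2 + 647.482ms (3/2)
4. 1294.964ms @ 3 + 215.827ms (1/2)
5. 1510.791ms @ 7/2 + 215.827ms (1/2)
6. 1726.619ms @ 4 + 215.827ms (1/2)
7. 1942.446ms @ 9/2 + 647.482ms (3/2)
8. 2589.928ms @ 6 + 647.482ms (3/2)
9. 3237.41ms @ 15/2 + 647.482ms (3/2)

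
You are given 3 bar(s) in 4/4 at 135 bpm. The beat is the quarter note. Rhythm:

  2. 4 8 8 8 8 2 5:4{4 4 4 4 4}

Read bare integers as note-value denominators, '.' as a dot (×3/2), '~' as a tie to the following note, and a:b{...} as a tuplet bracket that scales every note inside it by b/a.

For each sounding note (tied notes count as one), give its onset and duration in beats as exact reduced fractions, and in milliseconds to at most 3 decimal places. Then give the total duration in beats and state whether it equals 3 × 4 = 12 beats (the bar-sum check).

1) 0.0ms=0b +1333.333ms=3b
2) 1333.333ms=3b +444.444ms=1b
3) 1777.778ms=4b +222.222ms=1/2b
4) 2000.0ms=9/2b +222.222ms=1/2b
5) 2222.222ms=5b +222.222ms=1/2b
6) 2444.444ms=11/2b +222.222ms=1/2b
7) 2666.667ms=6b +888.889ms=2b
8) 3555.556ms=8b +355.556ms=4/5b
9) 3911.111ms=44/5b +355.556ms=4/5b
10) 4266.667ms=48/5b +355.556ms=4/5b
11) 4622.222ms=52/5b +355.556ms=4/5b
12) 4977.778ms=56/5b +355.556ms=4/5b
Σ=12b of 12 (135bpm 4/4) — PASS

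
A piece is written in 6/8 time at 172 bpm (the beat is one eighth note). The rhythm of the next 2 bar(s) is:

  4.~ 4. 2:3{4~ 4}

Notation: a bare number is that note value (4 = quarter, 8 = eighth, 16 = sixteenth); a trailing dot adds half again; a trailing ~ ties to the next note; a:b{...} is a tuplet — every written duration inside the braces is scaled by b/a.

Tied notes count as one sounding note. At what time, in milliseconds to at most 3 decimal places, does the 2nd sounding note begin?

1. 0.0ms @ 0 + 2093.023ms (6)
2. 2093.023ms @ 6 + 2093.023ms (6)

note 2 onset = 6b = 2093.023ms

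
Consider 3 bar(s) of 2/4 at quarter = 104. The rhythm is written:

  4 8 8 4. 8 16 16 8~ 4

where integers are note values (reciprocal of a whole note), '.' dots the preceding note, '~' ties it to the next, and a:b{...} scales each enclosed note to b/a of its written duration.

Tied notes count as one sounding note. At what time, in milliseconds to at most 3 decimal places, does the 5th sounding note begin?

1. 0.0ms @ 0 + 576.923ms (1)
2. 576.923ms @ 1 + 288.462ms (1/2)
3. 865.385ms @ 3/2 + 288.462ms (1/2)
4. 1153.846ms @ 2 + 865.385ms (3/2)
5. 2019.231ms @ 7/2 + 288.462ms (1/2)
6. 2307.692ms @ 4 + 144.231ms (1/4)
7. 2451.923ms @ 17/4 + 144.231ms (1/4)
8. 2596.154ms @ 9/2 + 865.385ms (3/2)

note 5 onset = 7/2b = 2019.231ms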